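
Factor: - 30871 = -30871^1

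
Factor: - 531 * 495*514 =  - 2^1*3^4*5^1*11^1*59^1 * 257^1= -135102330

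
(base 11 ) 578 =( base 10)690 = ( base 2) 1010110010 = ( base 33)KU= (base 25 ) 12f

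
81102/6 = 13517 =13517.00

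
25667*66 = 1694022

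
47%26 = 21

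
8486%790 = 586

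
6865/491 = 13  +  482/491 = 13.98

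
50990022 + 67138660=118128682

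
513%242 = 29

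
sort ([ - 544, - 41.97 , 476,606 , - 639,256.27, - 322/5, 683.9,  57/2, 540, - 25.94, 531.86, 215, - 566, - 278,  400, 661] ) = [ - 639, - 566,-544, - 278, - 322/5,-41.97, - 25.94  ,  57/2,  215,  256.27,  400, 476, 531.86, 540 , 606, 661,  683.9 ]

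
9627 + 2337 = 11964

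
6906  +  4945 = 11851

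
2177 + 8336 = 10513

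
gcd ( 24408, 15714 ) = 54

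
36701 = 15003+21698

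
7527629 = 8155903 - 628274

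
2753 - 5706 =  - 2953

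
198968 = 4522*44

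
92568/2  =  46284 = 46284.00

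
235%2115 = 235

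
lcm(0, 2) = 0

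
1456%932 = 524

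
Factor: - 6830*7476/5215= -2^3*3^1*89^1*149^(- 1)*683^1 = - 1458888/149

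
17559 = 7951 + 9608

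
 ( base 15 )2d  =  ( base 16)2b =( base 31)1C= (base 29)1e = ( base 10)43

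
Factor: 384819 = 3^1 * 128273^1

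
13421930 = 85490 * 157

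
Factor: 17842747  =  13^1*1039^1*1321^1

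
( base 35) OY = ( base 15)3d4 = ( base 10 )874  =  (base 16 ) 36A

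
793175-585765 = 207410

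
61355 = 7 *8765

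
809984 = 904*896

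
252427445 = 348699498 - 96272053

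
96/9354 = 16/1559 =0.01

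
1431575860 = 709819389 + 721756471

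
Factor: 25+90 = 115 = 5^1*23^1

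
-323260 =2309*(- 140 )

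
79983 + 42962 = 122945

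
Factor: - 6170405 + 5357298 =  - 813107^1 = - 813107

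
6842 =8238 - 1396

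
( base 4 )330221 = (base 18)bhb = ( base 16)F29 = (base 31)416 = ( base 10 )3881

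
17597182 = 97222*181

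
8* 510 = 4080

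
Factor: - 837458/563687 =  - 2^1*37^1*43^(  -  1 )*11317^1 *13109^ ( - 1) 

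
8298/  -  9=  - 922/1 = - 922.00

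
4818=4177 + 641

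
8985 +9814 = 18799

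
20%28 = 20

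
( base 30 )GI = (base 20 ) 14i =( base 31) G2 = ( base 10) 498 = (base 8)762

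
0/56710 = 0  =  0.00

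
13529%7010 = 6519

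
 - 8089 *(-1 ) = 8089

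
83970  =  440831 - 356861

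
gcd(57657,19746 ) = 3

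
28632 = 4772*6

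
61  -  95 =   -  34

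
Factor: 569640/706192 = 705/874 = 2^ ( - 1)*3^1*5^1 * 19^( - 1 )  *  23^(-1)*47^1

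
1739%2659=1739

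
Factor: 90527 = 90527^1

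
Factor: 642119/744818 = 2^(-1 )*43^1  *109^1*137^1*372409^(  -  1)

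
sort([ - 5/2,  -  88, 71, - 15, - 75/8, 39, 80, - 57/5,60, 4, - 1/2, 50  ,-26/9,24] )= [  -  88,- 15, - 57/5, - 75/8,  -  26/9, - 5/2 ,-1/2, 4, 24, 39, 50, 60 , 71,80 ]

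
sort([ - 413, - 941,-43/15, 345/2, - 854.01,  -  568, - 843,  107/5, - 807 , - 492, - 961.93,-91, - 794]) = [ - 961.93, - 941, -854.01 ,-843 , - 807,- 794,  -  568,- 492,-413, - 91, - 43/15,107/5,345/2]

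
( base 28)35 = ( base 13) 6b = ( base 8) 131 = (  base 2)1011001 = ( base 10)89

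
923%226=19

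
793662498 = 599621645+194040853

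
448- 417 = 31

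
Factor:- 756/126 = -2^1 * 3^1 = - 6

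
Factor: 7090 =2^1*5^1*709^1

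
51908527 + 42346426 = 94254953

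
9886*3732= 36894552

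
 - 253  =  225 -478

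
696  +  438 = 1134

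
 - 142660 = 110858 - 253518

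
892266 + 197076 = 1089342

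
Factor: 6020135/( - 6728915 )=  -11^1 * 23^1*4759^1*1345783^( - 1) = -1204027/1345783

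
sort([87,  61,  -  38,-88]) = [ - 88,-38,61,87] 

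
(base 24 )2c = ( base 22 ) 2G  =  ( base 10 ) 60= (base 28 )24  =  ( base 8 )74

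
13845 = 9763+4082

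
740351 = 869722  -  129371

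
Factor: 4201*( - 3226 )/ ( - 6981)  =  2^1*3^(-1 )*13^( - 1)*179^ ( - 1) * 1613^1*4201^1=13552426/6981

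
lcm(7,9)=63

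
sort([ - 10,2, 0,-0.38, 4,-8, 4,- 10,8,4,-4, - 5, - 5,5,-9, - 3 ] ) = [- 10, - 10, - 9,-8,-5, - 5 , - 4, - 3, - 0.38, 0 , 2,  4,4, 4,5, 8 ]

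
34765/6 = 5794 + 1/6 = 5794.17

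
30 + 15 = 45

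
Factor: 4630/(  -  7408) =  - 5/8 = - 2^( - 3)*5^1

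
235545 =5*47109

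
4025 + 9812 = 13837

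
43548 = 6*7258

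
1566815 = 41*38215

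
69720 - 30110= 39610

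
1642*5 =8210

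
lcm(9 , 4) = 36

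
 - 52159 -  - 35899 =-16260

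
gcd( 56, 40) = 8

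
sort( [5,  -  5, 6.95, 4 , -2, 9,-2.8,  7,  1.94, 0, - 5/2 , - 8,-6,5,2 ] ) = [ - 8, - 6, - 5, - 2.8,-5/2, - 2, 0,1.94, 2 , 4, 5  ,  5, 6.95 , 7,9]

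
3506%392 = 370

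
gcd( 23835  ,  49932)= 3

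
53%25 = 3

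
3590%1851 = 1739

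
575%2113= 575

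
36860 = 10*3686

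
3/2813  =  3/2813=0.00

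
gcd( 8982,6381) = 9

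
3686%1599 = 488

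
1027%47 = 40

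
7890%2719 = 2452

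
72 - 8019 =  - 7947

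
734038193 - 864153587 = -130115394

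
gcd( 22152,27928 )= 8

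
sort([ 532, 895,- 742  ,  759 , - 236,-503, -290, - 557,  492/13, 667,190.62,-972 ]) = [  -  972, - 742, - 557,  -  503, - 290, - 236,  492/13,190.62,  532, 667 , 759, 895 ]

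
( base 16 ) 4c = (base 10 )76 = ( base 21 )3d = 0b1001100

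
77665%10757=2366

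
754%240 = 34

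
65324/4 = 16331 = 16331.00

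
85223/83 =85223/83 = 1026.78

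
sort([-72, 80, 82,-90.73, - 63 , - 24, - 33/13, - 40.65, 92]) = [-90.73, - 72, - 63, - 40.65,-24, - 33/13, 80, 82, 92]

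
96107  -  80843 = 15264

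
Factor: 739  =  739^1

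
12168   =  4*3042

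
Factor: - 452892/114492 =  - 7^( - 1 )*11^1 * 29^( - 1)*73^1 = - 803/203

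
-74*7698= - 569652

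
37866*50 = 1893300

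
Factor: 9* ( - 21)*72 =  - 13608 = -2^3*3^5 *7^1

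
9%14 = 9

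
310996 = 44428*7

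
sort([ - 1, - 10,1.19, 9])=[ - 10, - 1,1.19, 9]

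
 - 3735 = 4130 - 7865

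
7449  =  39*191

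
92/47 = 1 + 45/47= 1.96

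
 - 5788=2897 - 8685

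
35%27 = 8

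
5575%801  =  769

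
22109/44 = 502 +21/44=   502.48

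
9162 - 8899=263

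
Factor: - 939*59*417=-23102217  =  -3^2*59^1*139^1 * 313^1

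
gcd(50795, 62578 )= 1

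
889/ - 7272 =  - 1 + 6383/7272 =- 0.12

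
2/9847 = 2/9847= 0.00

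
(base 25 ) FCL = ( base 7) 40161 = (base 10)9696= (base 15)2d16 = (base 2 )10010111100000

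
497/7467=497/7467 = 0.07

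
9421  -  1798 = 7623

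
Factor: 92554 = 2^1*7^1 * 11^1*601^1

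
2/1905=2/1905 = 0.00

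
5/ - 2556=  - 1 + 2551/2556 = - 0.00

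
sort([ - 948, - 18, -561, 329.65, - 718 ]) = [ - 948, - 718, - 561, - 18, 329.65 ] 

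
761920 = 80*9524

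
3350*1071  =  3587850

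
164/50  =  3 + 7/25 = 3.28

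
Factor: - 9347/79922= - 2^( - 1)*13^1*89^(  -  1 )*449^( - 1 )*719^1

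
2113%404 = 93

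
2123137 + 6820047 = 8943184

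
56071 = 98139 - 42068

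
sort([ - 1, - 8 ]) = [ - 8,- 1 ]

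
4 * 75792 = 303168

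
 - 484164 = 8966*(  -  54) 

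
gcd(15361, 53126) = 1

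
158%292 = 158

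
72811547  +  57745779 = 130557326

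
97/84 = 1+13/84 = 1.15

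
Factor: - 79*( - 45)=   3^2*5^1*79^1 = 3555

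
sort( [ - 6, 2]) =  [  -  6,2]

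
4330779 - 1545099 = 2785680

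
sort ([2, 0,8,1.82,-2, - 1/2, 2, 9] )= [ - 2,-1/2,  0, 1.82, 2, 2,8,9]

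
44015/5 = 8803 = 8803.00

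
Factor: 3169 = 3169^1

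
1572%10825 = 1572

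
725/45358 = 725/45358 =0.02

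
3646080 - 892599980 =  - 888953900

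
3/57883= 3/57883 = 0.00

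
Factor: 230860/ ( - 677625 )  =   - 2^2*3^(- 1)*5^(-2)*7^1 * 13^ ( - 1)*17^1 * 97^1* 139^( - 1)=-46172/135525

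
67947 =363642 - 295695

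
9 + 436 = 445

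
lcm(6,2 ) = 6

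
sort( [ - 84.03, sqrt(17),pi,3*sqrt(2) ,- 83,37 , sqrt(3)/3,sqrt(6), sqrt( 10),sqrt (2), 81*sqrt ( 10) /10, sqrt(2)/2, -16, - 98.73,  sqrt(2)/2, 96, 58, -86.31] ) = [ - 98.73, - 86.31, - 84.03, - 83,-16, sqrt ( 3)/3, sqrt ( 2)/2, sqrt ( 2)/2,sqrt(2 ), sqrt( 6), pi, sqrt(10), sqrt( 17 ),  3*sqrt( 2 ),81*sqrt( 10)/10,37,58 , 96]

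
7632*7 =53424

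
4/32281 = 4/32281 = 0.00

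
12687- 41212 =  - 28525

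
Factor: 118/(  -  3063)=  - 2^1 * 3^( - 1 )*59^1*1021^( - 1)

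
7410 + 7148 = 14558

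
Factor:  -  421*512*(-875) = 2^9*5^3*7^1*421^1 = 188608000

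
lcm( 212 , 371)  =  1484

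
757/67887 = 757/67887 =0.01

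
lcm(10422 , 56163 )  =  1010934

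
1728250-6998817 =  - 5270567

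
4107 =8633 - 4526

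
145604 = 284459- 138855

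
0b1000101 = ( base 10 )69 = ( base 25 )2j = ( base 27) 2f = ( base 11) 63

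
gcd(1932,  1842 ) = 6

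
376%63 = 61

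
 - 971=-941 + -30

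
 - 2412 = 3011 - 5423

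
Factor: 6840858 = 2^1 * 3^1 * 1140143^1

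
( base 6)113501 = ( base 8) 23255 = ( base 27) DFJ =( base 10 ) 9901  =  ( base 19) 1882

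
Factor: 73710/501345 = 126/857 = 2^1*3^2*7^1*857^( - 1) 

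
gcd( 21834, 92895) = 3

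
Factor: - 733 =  - 733^1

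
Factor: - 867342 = - 2^1* 3^1 *7^1 * 107^1*193^1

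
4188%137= 78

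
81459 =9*9051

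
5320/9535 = 1064/1907=0.56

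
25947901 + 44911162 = 70859063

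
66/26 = 33/13 = 2.54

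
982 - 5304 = -4322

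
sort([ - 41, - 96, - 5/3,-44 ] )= [  -  96, - 44, - 41, - 5/3] 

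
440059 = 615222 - 175163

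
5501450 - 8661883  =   - 3160433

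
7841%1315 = 1266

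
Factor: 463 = 463^1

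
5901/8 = 5901/8 =737.62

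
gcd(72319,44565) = 1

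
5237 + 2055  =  7292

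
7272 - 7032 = 240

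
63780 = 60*1063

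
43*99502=4278586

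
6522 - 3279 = 3243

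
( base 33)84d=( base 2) 10001010011001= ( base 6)105001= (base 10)8857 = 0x2299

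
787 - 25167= - 24380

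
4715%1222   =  1049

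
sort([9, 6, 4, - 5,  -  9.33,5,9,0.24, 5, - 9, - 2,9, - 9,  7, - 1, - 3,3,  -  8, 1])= [ - 9.33, - 9, - 9, - 8, - 5,  -  3, - 2, - 1,0.24,  1,  3,  4 , 5, 5, 6,  7, 9 , 9,9]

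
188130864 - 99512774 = 88618090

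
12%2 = 0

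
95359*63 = 6007617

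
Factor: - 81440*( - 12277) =999838880 = 2^5*5^1*509^1 * 12277^1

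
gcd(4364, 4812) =4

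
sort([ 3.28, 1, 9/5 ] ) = [1, 9/5, 3.28]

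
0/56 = 0 = 0.00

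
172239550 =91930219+80309331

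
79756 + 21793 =101549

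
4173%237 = 144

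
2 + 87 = 89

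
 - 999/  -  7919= 999/7919 = 0.13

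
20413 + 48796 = 69209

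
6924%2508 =1908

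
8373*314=2629122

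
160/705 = 32/141=0.23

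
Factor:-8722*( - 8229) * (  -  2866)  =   - 205702386708 = - 2^2 * 3^1*7^2 *13^1*89^1 * 211^1*1433^1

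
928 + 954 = 1882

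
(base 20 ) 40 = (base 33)2E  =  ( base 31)2I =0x50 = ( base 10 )80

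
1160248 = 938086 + 222162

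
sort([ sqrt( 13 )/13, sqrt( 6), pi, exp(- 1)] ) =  [ sqrt ( 13) /13,  exp(-1) , sqrt( 6), pi ]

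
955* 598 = 571090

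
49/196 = 1/4 = 0.25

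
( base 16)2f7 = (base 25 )159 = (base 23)1A0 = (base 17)2AB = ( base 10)759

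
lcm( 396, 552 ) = 18216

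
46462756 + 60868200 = 107330956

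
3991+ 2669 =6660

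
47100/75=628 = 628.00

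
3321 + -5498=-2177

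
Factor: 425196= 2^2 * 3^3*31^1*127^1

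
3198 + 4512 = 7710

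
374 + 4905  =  5279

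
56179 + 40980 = 97159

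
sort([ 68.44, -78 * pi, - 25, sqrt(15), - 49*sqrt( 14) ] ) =[ - 78 * pi,  -  49*sqrt(14), - 25, sqrt(15 ),68.44] 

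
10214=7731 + 2483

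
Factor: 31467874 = 2^1 * 3491^1*4507^1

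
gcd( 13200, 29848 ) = 8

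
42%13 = 3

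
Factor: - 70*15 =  - 2^1  *3^1*5^2*7^1=- 1050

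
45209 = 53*853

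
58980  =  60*983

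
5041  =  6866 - 1825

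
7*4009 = 28063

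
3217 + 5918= 9135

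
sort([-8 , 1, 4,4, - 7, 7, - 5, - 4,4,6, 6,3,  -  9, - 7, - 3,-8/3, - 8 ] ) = [ - 9, - 8,-8, - 7,-7, - 5,-4, - 3,-8/3,1,3,4,4,4,6, 6,7] 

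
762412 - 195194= 567218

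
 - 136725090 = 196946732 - 333671822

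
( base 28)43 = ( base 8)163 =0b1110011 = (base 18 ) 67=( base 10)115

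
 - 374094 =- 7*53442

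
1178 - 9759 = -8581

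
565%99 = 70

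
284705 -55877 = 228828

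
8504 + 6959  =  15463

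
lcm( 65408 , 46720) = 327040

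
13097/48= 13097/48 = 272.85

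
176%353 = 176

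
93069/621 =3447/23 =149.87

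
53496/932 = 57 + 93/233 = 57.40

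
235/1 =235 = 235.00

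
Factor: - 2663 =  - 2663^1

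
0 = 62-62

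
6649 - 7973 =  - 1324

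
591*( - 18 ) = - 10638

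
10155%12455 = 10155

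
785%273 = 239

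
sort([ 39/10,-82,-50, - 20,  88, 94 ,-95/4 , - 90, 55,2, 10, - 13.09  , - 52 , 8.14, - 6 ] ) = [ - 90, - 82, - 52, - 50, - 95/4, - 20, - 13.09 , - 6,2,39/10, 8.14, 10, 55, 88, 94] 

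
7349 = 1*7349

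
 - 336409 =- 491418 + 155009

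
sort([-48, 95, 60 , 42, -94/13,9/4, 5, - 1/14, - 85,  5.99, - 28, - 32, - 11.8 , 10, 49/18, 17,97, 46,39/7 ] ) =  [  -  85, - 48,-32, - 28,  -  11.8,- 94/13, - 1/14, 9/4, 49/18,5,39/7, 5.99, 10,17, 42 , 46, 60, 95, 97]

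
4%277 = 4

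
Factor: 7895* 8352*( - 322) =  - 2^6*3^2 * 5^1*7^1*23^1*29^1  *  1579^1 = -  21232370880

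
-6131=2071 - 8202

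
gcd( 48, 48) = 48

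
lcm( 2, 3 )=6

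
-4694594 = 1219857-5914451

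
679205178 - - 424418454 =1103623632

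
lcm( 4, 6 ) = 12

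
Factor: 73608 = 2^3*3^1*3067^1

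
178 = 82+96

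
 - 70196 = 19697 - 89893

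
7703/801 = 7703/801= 9.62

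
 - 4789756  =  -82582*58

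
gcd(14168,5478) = 22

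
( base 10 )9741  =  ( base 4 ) 2120031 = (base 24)GLL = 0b10011000001101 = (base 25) FEG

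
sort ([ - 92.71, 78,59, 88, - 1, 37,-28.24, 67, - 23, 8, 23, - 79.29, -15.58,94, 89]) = [ - 92.71,-79.29, - 28.24, - 23, - 15.58,- 1, 8,23, 37, 59,67,  78,88,89,94 ]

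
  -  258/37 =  - 258/37 = - 6.97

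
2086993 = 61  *34213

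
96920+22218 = 119138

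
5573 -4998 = 575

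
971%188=31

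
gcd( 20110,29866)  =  2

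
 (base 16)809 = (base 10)2057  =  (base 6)13305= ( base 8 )4011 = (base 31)24B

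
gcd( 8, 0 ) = 8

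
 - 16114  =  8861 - 24975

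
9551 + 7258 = 16809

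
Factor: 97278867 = 3^3*7^2 * 73529^1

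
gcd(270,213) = 3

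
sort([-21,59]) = [ - 21, 59]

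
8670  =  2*4335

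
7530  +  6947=14477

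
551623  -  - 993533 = 1545156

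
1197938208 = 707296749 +490641459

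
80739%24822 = 6273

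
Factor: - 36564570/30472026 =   -  6094095/5078671 = - 3^1*5^1*7^1*13^( - 1 )*127^1*227^(-1)*457^1*1721^( - 1)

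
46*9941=457286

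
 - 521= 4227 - 4748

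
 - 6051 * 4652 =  -28149252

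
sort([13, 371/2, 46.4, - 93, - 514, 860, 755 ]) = [ - 514,  -  93 , 13, 46.4, 371/2, 755,860]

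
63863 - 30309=33554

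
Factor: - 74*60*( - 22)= 2^4*3^1*5^1*11^1*37^1 = 97680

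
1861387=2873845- 1012458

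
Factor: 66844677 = 3^1*22281559^1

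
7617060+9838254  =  17455314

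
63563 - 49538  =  14025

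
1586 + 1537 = 3123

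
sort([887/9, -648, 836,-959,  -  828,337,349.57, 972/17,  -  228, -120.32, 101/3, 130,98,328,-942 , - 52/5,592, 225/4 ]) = [-959,- 942, - 828, - 648,-228, - 120.32,-52/5, 101/3, 225/4,972/17 , 98, 887/9, 130, 328, 337,349.57, 592, 836]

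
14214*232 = 3297648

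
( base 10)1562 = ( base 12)AA2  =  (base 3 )2010212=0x61A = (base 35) 19M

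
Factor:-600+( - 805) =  - 5^1*281^1 = -  1405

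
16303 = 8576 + 7727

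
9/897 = 3/299  =  0.01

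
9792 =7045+2747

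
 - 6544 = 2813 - 9357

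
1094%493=108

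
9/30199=9/30199 = 0.00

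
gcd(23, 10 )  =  1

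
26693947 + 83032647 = 109726594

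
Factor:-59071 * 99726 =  - 2^1*3^1*11^1 * 19^1*1511^1*3109^1 = - 5890914546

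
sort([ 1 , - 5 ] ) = [-5, 1] 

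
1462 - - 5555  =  7017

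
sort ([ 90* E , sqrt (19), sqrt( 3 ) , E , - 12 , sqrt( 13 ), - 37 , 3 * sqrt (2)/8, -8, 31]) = [ - 37,-12,-8,3*sqrt( 2)/8, sqrt ( 3 ), E, sqrt ( 13 ),sqrt(  19),  31, 90 *E]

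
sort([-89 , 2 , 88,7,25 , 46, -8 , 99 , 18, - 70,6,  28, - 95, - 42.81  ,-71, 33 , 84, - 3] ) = [-95 , -89,  -  71, - 70, - 42.81,  -  8, - 3,2 , 6, 7,18,25 , 28,33,46, 84,88,99]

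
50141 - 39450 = 10691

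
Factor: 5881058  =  2^1 * 1471^1 * 1999^1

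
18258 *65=1186770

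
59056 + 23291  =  82347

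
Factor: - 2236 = -2^2*13^1*43^1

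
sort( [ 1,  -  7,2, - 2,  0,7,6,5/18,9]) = [ - 7, - 2 , 0, 5/18,1,2,6,7, 9] 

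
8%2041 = 8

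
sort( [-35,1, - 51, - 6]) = [ -51, - 35, - 6,  1]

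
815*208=169520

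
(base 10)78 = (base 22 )3C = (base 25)33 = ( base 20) 3I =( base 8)116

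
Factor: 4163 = 23^1*181^1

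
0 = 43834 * 0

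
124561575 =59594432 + 64967143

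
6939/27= 257= 257.00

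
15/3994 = 15/3994 = 0.00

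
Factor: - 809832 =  - 2^3 * 3^1*41^1*823^1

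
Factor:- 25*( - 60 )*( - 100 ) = - 150000 = -  2^4*3^1*5^5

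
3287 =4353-1066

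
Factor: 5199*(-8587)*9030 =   -  403133631390 = -2^1*3^2 * 5^1 *7^1 * 31^1 *43^1*277^1*1733^1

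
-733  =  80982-81715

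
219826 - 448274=-228448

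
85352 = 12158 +73194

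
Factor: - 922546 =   -  2^1*461273^1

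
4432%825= 307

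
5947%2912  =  123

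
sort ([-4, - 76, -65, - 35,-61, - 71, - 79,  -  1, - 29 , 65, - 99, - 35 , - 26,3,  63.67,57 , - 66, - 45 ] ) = [ - 99, - 79,  -  76, - 71,- 66,  -  65, - 61, - 45, - 35, - 35, - 29, - 26, - 4, - 1 , 3,57,63.67,65]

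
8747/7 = 1249 + 4/7 = 1249.57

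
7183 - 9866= - 2683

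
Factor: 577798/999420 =2^ ( - 1)*3^(- 1)* 5^(  -  1)*13^1*71^1*313^1*16657^(-1)=288899/499710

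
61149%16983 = 10200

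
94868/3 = 31622+2/3 = 31622.67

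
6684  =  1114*6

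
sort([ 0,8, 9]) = [ 0,8,9]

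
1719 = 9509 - 7790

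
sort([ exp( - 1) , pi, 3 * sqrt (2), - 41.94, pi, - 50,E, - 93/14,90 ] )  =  [ - 50, - 41.94, -93/14,exp(  -  1), E, pi,pi, 3 * sqrt (2),90]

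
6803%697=530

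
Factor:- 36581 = - 157^1*233^1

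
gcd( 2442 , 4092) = 66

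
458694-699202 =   -  240508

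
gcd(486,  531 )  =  9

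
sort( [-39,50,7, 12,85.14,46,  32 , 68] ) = [-39,7,12 , 32,46 , 50,68 , 85.14]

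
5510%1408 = 1286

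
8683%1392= 331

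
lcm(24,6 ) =24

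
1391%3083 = 1391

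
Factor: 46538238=2^1*3^1*7756373^1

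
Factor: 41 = 41^1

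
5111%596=343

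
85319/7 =85319/7=12188.43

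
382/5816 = 191/2908  =  0.07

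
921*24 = 22104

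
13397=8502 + 4895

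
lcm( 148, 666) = 1332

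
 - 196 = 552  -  748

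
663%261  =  141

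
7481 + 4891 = 12372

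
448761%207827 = 33107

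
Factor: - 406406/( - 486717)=754/903 = 2^1 * 3^( - 1)*7^( - 1)*13^1*29^1*43^( - 1 ) 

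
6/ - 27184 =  - 3/13592 = - 0.00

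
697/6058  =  697/6058 = 0.12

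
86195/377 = 86195/377 = 228.63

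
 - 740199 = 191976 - 932175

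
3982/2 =1991 = 1991.00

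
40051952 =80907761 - 40855809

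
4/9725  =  4/9725 = 0.00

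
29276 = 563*52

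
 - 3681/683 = -3681/683 = - 5.39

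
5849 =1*5849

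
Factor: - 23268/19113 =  - 28/23 = - 2^2*7^1*23^( - 1 ) 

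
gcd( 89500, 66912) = 4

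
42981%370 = 61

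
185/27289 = 185/27289 = 0.01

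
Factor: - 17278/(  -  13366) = 41^( - 1 )*53^1= 53/41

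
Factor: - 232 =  - 2^3*29^1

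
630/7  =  90  =  90.00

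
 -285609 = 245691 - 531300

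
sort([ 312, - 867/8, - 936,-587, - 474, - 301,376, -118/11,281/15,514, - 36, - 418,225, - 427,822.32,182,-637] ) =[- 936, - 637, - 587, - 474, - 427,  -  418, - 301, - 867/8,-36, - 118/11, 281/15,182,225,  312,376,514, 822.32]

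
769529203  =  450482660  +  319046543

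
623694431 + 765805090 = 1389499521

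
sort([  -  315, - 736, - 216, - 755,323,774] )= [ - 755, -736,  -  315,-216,323,  774 ] 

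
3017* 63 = 190071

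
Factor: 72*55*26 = 102960 = 2^4 * 3^2*5^1*11^1 * 13^1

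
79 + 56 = 135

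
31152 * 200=6230400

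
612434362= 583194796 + 29239566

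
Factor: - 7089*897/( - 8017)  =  3^2*13^1 *17^1*  23^1*139^1*8017^( - 1)= 6358833/8017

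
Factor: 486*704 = 2^7*3^5*11^1 = 342144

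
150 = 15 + 135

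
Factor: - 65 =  - 5^1*13^1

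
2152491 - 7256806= - 5104315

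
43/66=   43/66 = 0.65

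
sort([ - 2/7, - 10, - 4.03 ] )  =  [ - 10, - 4.03, - 2/7 ] 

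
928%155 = 153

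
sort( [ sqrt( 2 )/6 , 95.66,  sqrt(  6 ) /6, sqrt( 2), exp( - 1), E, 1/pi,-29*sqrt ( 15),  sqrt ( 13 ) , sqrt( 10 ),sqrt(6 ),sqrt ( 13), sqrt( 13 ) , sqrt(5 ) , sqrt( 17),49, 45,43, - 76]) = [-29* sqrt( 15), - 76,  sqrt(2 ) /6, 1/pi,  exp( -1),sqrt(6)/6, sqrt( 2),  sqrt(5),sqrt( 6),E, sqrt( 10),sqrt ( 13 ), sqrt(13),sqrt( 13),sqrt( 17 ), 43, 45,49,95.66 ]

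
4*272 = 1088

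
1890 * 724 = 1368360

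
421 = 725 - 304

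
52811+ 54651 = 107462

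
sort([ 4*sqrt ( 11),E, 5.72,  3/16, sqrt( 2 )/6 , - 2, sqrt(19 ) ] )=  [-2,  3/16, sqrt( 2 ) /6, E,sqrt( 19 ),  5.72, 4*sqrt(11 )] 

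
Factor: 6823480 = 2^3*5^1*179^1*953^1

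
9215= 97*95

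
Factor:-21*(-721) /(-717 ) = - 7^2*103^1*239^(  -  1)= -5047/239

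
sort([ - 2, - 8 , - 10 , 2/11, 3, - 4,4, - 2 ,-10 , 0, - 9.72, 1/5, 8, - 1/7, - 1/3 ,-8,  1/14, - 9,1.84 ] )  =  [ - 10, - 10, - 9.72 , - 9,- 8, - 8, - 4 , - 2, - 2,-1/3,-1/7,0,  1/14,2/11 , 1/5,  1.84, 3,4,8]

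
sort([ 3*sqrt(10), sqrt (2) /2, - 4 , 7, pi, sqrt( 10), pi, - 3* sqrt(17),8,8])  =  [-3*sqrt( 17), - 4,sqrt( 2 )/2, pi  ,  pi, sqrt( 10 ), 7 , 8,8, 3 * sqrt ( 10 )]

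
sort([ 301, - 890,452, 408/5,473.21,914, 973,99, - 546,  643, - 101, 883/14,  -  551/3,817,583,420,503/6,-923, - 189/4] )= [ -923, -890,  -  546, -551/3, - 101, - 189/4,883/14, 408/5, 503/6,  99 , 301, 420,452,473.21,583 , 643 , 817, 914,973]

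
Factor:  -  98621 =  - 98621^1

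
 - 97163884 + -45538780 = - 142702664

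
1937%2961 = 1937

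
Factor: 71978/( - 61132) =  - 73/62  =  - 2^( - 1 )*31^ (-1 ) * 73^1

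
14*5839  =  81746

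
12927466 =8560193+4367273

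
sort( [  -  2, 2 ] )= [-2,  2]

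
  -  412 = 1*( - 412) 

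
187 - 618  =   - 431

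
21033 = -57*(  -  369) 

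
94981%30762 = 2695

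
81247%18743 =6275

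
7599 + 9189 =16788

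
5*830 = 4150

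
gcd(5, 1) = 1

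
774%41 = 36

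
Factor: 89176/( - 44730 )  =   - 2^2 * 3^(-2)*5^( - 1 ) * 7^( - 1)*157^1 = - 628/315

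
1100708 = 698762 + 401946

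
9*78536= 706824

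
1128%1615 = 1128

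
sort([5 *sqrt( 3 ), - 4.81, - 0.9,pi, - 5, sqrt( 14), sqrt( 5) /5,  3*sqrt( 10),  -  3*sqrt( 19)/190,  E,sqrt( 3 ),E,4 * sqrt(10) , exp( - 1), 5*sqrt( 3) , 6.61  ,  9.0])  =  [- 5, - 4.81, - 0.9, - 3*sqrt( 19)/190, exp( - 1 ),sqrt(5 ) /5,sqrt (3) , E,  E,pi,sqrt( 14 ),6.61,5*sqrt(3),5*sqrt( 3) , 9.0,3 * sqrt(10 ),4*sqrt( 10 )] 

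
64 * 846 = 54144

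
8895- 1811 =7084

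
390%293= 97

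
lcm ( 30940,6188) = 30940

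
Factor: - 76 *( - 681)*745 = 2^2*3^1*5^1*19^1*149^1*227^1  =  38558220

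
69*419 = 28911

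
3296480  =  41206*80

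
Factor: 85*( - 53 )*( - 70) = 2^1 * 5^2*7^1*17^1*53^1 = 315350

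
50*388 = 19400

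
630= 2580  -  1950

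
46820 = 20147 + 26673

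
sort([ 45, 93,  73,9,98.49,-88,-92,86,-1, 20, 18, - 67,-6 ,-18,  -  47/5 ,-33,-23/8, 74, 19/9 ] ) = [ - 92,-88,-67, - 33  , -18 ,-47/5, - 6,-23/8,-1 , 19/9, 9 , 18 , 20,45, 73, 74,86, 93, 98.49 ] 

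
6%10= 6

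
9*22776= 204984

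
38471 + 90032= 128503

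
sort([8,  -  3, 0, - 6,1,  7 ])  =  [ - 6, - 3,0, 1,7, 8] 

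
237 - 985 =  -748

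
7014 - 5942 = 1072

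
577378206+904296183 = 1481674389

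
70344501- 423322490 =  - 352977989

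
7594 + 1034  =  8628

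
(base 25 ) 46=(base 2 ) 1101010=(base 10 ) 106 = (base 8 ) 152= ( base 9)127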